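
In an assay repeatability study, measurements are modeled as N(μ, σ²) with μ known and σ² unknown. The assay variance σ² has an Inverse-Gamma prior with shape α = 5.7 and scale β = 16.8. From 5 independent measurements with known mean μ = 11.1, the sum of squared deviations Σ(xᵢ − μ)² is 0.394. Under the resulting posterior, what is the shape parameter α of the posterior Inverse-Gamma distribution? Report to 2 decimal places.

8.20

With known mean μ and an Inverse-Gamma(α, β) prior on σ², the Normal likelihood is conjugate: posterior is Inv-Gamma(α + n/2, β + Σ(xᵢ−μ)²/2).
Posterior: Inv-Gamma(5.7 + 5/2, 16.8 + 0.394/2) = Inv-Gamma(8.20, 16.9970).
Posterior α = 8.20.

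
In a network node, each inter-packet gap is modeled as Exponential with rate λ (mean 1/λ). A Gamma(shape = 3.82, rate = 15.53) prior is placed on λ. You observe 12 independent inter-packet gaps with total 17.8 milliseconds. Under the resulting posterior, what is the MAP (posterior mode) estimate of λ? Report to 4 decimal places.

With a Gamma(shape α, rate β) prior on the exponential rate λ, the posterior after n observations with total T = Σxᵢ is Gamma(α+n, β+T).
Posterior: Gamma(3.82+12, 15.53+17.8) = Gamma(15.82, 33.33).
Mode = (α−1)/β = 0.4446.

0.4446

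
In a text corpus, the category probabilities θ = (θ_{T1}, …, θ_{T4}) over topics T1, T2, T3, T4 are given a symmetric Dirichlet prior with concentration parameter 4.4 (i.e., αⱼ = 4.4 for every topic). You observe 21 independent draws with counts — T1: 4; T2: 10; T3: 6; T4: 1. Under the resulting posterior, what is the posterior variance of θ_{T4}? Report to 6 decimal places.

The Dirichlet prior is conjugate to the Multinomial likelihood: each posterior αⱼ = prior αⱼ + observed count nⱼ.
Posterior concentration: (8.4, 14.4, 10.4, 5.4), total = 38.6.
Var[θ_j] = α_j(Σα−α_j)/((Σα)²(Σα+1)) = 5.4·33.2/(38.6²·39.6) = 0.003039.

0.003039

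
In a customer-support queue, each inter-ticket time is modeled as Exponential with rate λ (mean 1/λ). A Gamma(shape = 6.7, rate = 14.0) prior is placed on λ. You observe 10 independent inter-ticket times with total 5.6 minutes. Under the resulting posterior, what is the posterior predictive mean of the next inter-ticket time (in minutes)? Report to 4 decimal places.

With a Gamma(shape α, rate β) prior on the exponential rate λ, the posterior after n observations with total T = Σxᵢ is Gamma(α+n, β+T).
Posterior: Gamma(6.7+10, 14.0+5.6) = Gamma(16.7, 19.6).
The predictive distribution for the next observation is Lomax; its mean is β/(α−1) = 19.6/15.7 = 1.2484.

1.2484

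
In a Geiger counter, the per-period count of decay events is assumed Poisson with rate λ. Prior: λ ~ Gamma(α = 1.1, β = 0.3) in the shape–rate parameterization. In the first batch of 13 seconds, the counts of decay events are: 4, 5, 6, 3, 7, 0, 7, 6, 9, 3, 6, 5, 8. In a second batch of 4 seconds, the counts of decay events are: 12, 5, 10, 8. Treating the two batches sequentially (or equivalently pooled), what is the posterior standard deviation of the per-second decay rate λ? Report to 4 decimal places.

With a Gamma(shape α, rate β) prior, the Poisson likelihood is conjugate: the posterior is Gamma(α + ΣXᵢ, β + n).
Batch 1: sum of counts S = 69 over n = 13 seconds.
After batch 1: Gamma(α+S, β+n) = Gamma(1.1+69, 0.3+13) = Gamma(70.1, 13.3).
Batch 2: sum of counts S = 35 over n = 4 seconds.
After batch 2: Gamma(α+S, β+n) = Gamma(70.1+35, 13.3+4) = Gamma(105.1, 17.3).
SD = √α/β = √105.1/17.3 = 0.5926.

0.5926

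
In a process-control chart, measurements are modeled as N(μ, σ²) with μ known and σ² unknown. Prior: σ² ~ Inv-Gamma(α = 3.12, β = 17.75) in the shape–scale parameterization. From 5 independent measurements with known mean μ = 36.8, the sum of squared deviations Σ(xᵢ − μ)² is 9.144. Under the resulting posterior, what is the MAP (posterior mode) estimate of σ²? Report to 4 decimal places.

With known mean μ and an Inverse-Gamma(α, β) prior on σ², the Normal likelihood is conjugate: posterior is Inv-Gamma(α + n/2, β + Σ(xᵢ−μ)²/2).
Posterior: Inv-Gamma(3.12 + 5/2, 17.75 + 9.144/2) = Inv-Gamma(5.62, 22.3220).
Mode = β/(α+1) = 22.3220/6.62 = 3.3719.

3.3719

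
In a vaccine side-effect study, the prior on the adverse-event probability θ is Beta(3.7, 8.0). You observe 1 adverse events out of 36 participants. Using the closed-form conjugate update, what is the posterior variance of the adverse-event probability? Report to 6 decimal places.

0.001824

The Beta prior is conjugate to a Binomial/Bernoulli likelihood; the update adds successes to α and failures to β.
Posterior: Beta(α+k, β+n−k) = Beta(3.7+1, 8.0+35) = Beta(4.7, 43.0).
Var = αβ/((α+β)²(α+β+1)) = 4.7·43.0/(47.7²·48.7) = 0.001824.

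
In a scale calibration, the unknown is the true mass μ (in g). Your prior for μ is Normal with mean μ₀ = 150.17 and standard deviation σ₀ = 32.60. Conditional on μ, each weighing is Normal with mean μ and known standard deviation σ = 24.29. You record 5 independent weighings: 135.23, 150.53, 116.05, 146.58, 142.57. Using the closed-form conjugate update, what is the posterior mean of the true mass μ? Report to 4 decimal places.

139.3890

For Normal data with known variance σ², a Normal(μ₀, σ₀²) prior on μ is conjugate. Posterior precision = 1/σ₀² + n/σ²; posterior mean is the precision-weighted average of μ₀ and x̄.
Σxᵢ = 135.23 + 150.53 + 116.05 + 146.58 + 142.57 = 690.96, so n·x̄ = 690.96.
σ₀² = 32.60² = 1062.76, σ² = 24.29² = 590.0041; σ² + n·σ₀² = 590.0041 + 5·1062.76 = 5903.8041.
Posterior mean = (μ₀/σ₀² + n·x̄/σ²)/(1/σ₀² + n/σ²) = (σ²·μ₀ + σ₀²·n·x̄)/(σ² + n·σ₀²) = (590.0041·150.17 + 1062.76·690.96)/5903.8041 = 822925.565297/5903.8041 = 139.3890.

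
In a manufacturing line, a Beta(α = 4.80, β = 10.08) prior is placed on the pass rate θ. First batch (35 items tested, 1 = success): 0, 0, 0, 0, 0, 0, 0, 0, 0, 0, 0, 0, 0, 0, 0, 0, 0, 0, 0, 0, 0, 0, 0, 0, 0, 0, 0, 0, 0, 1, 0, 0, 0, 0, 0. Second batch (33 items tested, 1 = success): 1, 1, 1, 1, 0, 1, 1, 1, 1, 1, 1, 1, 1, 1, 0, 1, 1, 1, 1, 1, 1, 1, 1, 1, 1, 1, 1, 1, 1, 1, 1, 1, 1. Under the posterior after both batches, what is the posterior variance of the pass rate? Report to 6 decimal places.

0.002943

The Beta prior is conjugate to a Binomial/Bernoulli likelihood; the update adds successes to α and failures to β.
After batch 1: Beta(4.80+1, 10.08+34) = Beta(5.80, 44.08).
After batch 2: Beta(5.80+31, 44.08+2) = Beta(36.80, 46.08).
Var = αβ/((α+β)²(α+β+1)) = 36.80·46.08/(82.88²·83.88) = 0.002943.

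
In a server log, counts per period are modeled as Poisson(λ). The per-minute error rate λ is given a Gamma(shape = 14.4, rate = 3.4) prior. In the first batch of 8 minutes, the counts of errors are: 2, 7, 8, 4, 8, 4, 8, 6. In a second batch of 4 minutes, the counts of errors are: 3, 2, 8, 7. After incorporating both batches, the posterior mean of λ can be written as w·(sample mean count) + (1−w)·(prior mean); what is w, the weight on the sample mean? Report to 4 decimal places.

With a Gamma(shape α, rate β) prior, the Poisson likelihood is conjugate: the posterior is Gamma(α + ΣXᵢ, β + n).
Total number of minutes: n = 8 + 4 = 12.
Posterior mean = (α₀+S)/(β₀+n) = [n/(β₀+n)]·(S/n) + [β₀/(β₀+n)]·(α₀/β₀), so only n and β₀ enter the weight.
Weight on data w = n/(β₀+n) = 12/(3.4+12) = 12/15.4 = 0.7792.

0.7792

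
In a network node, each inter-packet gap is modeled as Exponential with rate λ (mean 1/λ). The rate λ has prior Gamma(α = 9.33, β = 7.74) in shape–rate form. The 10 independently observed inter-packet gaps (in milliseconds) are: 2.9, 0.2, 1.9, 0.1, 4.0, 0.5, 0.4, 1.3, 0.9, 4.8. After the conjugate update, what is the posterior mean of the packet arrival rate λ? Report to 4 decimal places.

With a Gamma(shape α, rate β) prior on the exponential rate λ, the posterior after n observations with total T = Σxᵢ is Gamma(α+n, β+T).
Sum of observations T = 17.0 milliseconds; n = 10.
Posterior: Gamma(9.33+10, 7.74+17.0) = Gamma(19.33, 24.74).
Posterior mean of λ = α/β = 19.33/24.74 = 0.7813.

0.7813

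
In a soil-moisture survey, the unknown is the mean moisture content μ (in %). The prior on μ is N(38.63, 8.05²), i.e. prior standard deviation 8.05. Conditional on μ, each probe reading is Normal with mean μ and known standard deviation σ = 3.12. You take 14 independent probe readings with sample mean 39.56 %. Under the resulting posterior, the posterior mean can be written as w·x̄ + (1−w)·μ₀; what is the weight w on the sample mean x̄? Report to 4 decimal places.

For Normal data with known variance σ², a Normal(μ₀, σ₀²) prior on μ is conjugate. Posterior precision = 1/σ₀² + n/σ²; posterior mean is the precision-weighted average of μ₀ and x̄.
σ₀² = 8.05² = 64.8025, σ² = 3.12² = 9.7344. Prior precision 1/σ₀² = 1/64.8025; data precision n/σ² = 14/9.7344.
w = (n/σ²)/(1/σ₀² + n/σ²) = n·σ₀²/(σ² + n·σ₀²) = 14·64.8025/(9.7344 + 14·64.8025) = 907.235/916.9694 = 0.9894.

0.9894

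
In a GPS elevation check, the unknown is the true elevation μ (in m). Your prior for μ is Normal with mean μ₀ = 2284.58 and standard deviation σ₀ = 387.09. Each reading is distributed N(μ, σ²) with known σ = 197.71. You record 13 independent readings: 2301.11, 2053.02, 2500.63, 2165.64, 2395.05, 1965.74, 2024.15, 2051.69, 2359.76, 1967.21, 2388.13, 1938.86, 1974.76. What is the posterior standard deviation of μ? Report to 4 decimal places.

54.2928

For Normal data with known variance σ², a Normal(μ₀, σ₀²) prior on μ is conjugate. Posterior precision = 1/σ₀² + n/σ²; posterior mean is the precision-weighted average of μ₀ and x̄.
σ₀² = 387.09² = 149838.6681, σ² = 197.71² = 39089.2441; σ² + n·σ₀² = 39089.2441 + 13·149838.6681 = 1986991.9294.
Posterior precision = 1/σ₀² + n/σ² = 1/149838.6681 + 13/39089.2441 = (σ² + n·σ₀²)/(σ₀²σ²) = 1986991.9294/(149838.6681·39089.2441); posterior variance σₙ² = σ₀²σ²/(σ² + n·σ₀²) = 149838.6681·39089.2441/1986991.9294 = 2947.712160.
Posterior SD = √σₙ² = √(149838.6681·39089.2441/1986991.9294) = 54.2928.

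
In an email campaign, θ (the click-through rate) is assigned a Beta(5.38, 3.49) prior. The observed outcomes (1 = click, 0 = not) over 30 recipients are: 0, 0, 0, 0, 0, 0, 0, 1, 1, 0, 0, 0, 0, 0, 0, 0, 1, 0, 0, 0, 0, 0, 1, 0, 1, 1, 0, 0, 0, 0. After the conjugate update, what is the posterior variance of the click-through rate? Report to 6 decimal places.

The Beta prior is conjugate to a Binomial/Bernoulli likelihood; the update adds successes to α and failures to β.
Posterior: Beta(α+k, β+n−k) = Beta(5.38+6, 3.49+24) = Beta(11.38, 27.49).
Var = αβ/((α+β)²(α+β+1)) = 11.38·27.49/(38.87²·39.87) = 0.005193.

0.005193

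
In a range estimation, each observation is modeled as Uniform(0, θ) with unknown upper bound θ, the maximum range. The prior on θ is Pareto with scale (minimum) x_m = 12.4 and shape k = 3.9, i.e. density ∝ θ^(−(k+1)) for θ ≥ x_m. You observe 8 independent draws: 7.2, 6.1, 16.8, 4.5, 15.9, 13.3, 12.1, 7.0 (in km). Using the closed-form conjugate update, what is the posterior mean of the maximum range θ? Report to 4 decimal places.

18.3413

A Pareto(scale x_m, shape k) prior on the upper bound θ of Uniform(0, θ) is conjugate: posterior is Pareto(max(x_m, max xᵢ), k + n).
Sample maximum = 16.8; prior scale x_m = 12.4 → posterior scale = max = 16.8.
Posterior shape = 3.9 + 8 = 11.9.
E[θ|data] = k·x_m/(k−1) = 11.9·16.8/10.9 = 18.3413.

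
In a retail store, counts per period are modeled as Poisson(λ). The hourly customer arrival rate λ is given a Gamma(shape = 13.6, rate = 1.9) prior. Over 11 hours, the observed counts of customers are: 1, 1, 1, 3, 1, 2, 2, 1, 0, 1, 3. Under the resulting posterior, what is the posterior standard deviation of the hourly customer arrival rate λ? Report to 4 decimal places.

0.4218

With a Gamma(shape α, rate β) prior, the Poisson likelihood is conjugate: the posterior is Gamma(α + ΣXᵢ, β + n).
Sum of counts S = 16 over n = 11 hours.
Posterior: Gamma(α+S, β+n) = Gamma(13.6+16, 1.9+11) = Gamma(29.6, 12.9).
SD = √α/β = √29.6/12.9 = 0.4218.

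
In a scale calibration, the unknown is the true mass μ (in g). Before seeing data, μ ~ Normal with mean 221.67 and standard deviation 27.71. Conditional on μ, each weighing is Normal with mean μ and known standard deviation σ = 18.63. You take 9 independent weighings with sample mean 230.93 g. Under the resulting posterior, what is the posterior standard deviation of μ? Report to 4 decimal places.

For Normal data with known variance σ², a Normal(μ₀, σ₀²) prior on μ is conjugate. Posterior precision = 1/σ₀² + n/σ²; posterior mean is the precision-weighted average of μ₀ and x̄.
σ₀² = 27.71² = 767.8441, σ² = 18.63² = 347.0769; σ² + n·σ₀² = 347.0769 + 9·767.8441 = 7257.6738.
Posterior precision = 1/σ₀² + n/σ² = 1/767.8441 + 9/347.0769 = (σ² + n·σ₀²)/(σ₀²σ²) = 7257.6738/(767.8441·347.0769); posterior variance σₙ² = σ₀²σ²/(σ² + n·σ₀²) = 767.8441·347.0769/7257.6738 = 36.719885.
Posterior SD = √σₙ² = √(767.8441·347.0769/7257.6738) = 6.0597.

6.0597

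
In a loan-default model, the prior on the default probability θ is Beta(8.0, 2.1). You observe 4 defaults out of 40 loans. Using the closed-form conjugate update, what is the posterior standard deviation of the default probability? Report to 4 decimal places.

0.0597

The Beta prior is conjugate to a Binomial/Bernoulli likelihood; the update adds successes to α and failures to β.
Posterior: Beta(α+k, β+n−k) = Beta(8.0+4, 2.1+36) = Beta(12.0, 38.1).
Var = αβ/((α+β)²(α+β+1)) = 12.0·38.1/(50.1²·51.1) = 0.00356459; SD = √0.00356459 = 0.0597.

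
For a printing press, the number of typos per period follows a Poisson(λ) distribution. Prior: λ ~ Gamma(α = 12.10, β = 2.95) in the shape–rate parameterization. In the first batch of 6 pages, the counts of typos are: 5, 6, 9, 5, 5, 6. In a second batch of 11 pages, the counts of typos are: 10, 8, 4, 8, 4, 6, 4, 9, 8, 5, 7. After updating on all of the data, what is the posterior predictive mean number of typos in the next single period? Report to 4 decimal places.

6.0702

With a Gamma(shape α, rate β) prior, the Poisson likelihood is conjugate: the posterior is Gamma(α + ΣXᵢ, β + n).
Batch 1: sum of counts S = 36 over n = 6 pages.
After batch 1: Gamma(α+S, β+n) = Gamma(12.10+36, 2.95+6) = Gamma(48.10, 8.95).
Batch 2: sum of counts S = 73 over n = 11 pages.
After batch 2: Gamma(α+S, β+n) = Gamma(48.10+73, 8.95+11) = Gamma(121.10, 19.95).
The predictive distribution for one future period is NegBinom with mean α/β = 6.0702.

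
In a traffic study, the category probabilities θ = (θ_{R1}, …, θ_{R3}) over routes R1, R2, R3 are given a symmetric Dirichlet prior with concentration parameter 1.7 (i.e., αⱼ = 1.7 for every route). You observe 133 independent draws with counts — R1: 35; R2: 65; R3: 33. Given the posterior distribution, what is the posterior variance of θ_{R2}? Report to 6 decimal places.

0.001795

The Dirichlet prior is conjugate to the Multinomial likelihood: each posterior αⱼ = prior αⱼ + observed count nⱼ.
Posterior concentration: (36.7, 66.7, 34.7), total = 138.1.
Var[θ_j] = α_j(Σα−α_j)/((Σα)²(Σα+1)) = 66.7·71.4/(138.1²·139.1) = 0.001795.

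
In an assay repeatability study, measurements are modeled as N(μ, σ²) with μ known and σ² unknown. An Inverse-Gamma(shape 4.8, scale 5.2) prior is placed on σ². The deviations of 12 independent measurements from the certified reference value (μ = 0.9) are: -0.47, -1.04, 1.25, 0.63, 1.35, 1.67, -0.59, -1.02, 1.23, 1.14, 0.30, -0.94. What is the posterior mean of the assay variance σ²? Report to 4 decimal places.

1.1963

With known mean μ and an Inverse-Gamma(α, β) prior on σ², the Normal likelihood is conjugate: posterior is Inv-Gamma(α + n/2, β + Σ(xᵢ−μ)²/2).
Σ(xᵢ−μ)² = (-0.47)² + (-1.04)² + (1.25)² + (0.63)² + (1.35)² + (1.67)² + (-0.59)² + (-1.02)² + (1.23)² + (1.14)² + (0.30)² + (-0.94)² = 13.0479.
Posterior: Inv-Gamma(4.8 + 12/2, 5.2 + 13.0479/2) = Inv-Gamma(10.80, 11.72395).
E[σ²|data] = β/(α−1) = 11.72395/9.80 = 1.1963.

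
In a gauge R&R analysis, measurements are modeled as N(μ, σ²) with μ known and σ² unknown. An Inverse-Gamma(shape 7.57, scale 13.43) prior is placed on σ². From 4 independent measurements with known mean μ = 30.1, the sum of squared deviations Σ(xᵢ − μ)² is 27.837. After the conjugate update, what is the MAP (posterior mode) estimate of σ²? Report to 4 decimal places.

With known mean μ and an Inverse-Gamma(α, β) prior on σ², the Normal likelihood is conjugate: posterior is Inv-Gamma(α + n/2, β + Σ(xᵢ−μ)²/2).
Posterior: Inv-Gamma(7.57 + 4/2, 13.43 + 27.837/2) = Inv-Gamma(9.57, 27.3485).
Mode = β/(α+1) = 27.3485/10.57 = 2.5874.

2.5874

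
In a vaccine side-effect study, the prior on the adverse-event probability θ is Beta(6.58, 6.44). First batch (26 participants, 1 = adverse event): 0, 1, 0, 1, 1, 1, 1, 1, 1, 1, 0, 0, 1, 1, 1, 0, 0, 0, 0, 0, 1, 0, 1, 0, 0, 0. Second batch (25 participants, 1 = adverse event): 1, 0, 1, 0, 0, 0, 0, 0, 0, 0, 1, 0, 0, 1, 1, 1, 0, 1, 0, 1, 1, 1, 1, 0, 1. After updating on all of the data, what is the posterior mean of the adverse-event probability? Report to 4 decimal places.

0.4933

The Beta prior is conjugate to a Binomial/Bernoulli likelihood; the update adds successes to α and failures to β.
After batch 1: Beta(6.58+13, 6.44+13) = Beta(19.58, 19.44).
After batch 2: Beta(19.58+12, 19.44+13) = Beta(31.58, 32.44).
Posterior mean = α/(α+β) = 31.58/64.02 = 0.4933.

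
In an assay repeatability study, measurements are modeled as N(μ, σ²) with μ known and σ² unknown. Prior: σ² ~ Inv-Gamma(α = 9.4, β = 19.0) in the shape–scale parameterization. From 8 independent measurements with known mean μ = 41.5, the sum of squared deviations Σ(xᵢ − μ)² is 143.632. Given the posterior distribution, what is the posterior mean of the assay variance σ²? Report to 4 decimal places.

7.3239

With known mean μ and an Inverse-Gamma(α, β) prior on σ², the Normal likelihood is conjugate: posterior is Inv-Gamma(α + n/2, β + Σ(xᵢ−μ)²/2).
Posterior: Inv-Gamma(9.4 + 8/2, 19.0 + 143.632/2) = Inv-Gamma(13.40, 90.8160).
E[σ²|data] = β/(α−1) = 90.8160/12.40 = 7.3239.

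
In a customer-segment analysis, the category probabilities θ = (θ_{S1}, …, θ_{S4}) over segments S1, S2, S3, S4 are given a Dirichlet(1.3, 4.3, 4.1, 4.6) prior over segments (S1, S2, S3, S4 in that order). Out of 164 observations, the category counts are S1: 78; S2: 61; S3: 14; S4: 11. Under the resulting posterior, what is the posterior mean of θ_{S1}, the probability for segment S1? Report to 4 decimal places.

The Dirichlet prior is conjugate to the Multinomial likelihood: each posterior αⱼ = prior αⱼ + observed count nⱼ.
Posterior concentration: (79.3, 65.3, 18.1, 15.6), total = 178.3.
E[θ_{S1}|data] = α_{S1}/Σα = 79.3/178.3 = 0.4448.

0.4448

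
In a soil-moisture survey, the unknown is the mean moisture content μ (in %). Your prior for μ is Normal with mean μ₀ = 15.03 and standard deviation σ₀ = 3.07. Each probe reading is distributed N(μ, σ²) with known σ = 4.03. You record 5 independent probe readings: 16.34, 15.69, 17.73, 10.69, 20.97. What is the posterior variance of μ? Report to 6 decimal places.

For Normal data with known variance σ², a Normal(μ₀, σ₀²) prior on μ is conjugate. Posterior precision = 1/σ₀² + n/σ²; posterior mean is the precision-weighted average of μ₀ and x̄.
σ₀² = 3.07² = 9.4249, σ² = 4.03² = 16.2409; σ² + n·σ₀² = 16.2409 + 5·9.4249 = 63.3654.
Posterior precision = 1/σ₀² + n/σ² = 1/9.4249 + 5/16.2409 = (σ² + n·σ₀²)/(σ₀²σ²) = 63.3654/(9.4249·16.2409); posterior variance σₙ² = σ₀²σ²/(σ² + n·σ₀²) = 9.4249·16.2409/63.3654 = 2.415654.

2.415654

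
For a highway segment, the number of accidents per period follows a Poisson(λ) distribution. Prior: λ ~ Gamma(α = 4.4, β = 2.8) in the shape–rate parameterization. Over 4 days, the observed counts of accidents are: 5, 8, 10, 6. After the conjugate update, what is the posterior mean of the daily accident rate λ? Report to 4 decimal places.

4.9118

With a Gamma(shape α, rate β) prior, the Poisson likelihood is conjugate: the posterior is Gamma(α + ΣXᵢ, β + n).
Sum of counts S = 29 over n = 4 days.
Posterior: Gamma(α+S, β+n) = Gamma(4.4+29, 2.8+4) = Gamma(33.4, 6.8).
Posterior mean = α/β = 33.4/6.8 = 4.9118.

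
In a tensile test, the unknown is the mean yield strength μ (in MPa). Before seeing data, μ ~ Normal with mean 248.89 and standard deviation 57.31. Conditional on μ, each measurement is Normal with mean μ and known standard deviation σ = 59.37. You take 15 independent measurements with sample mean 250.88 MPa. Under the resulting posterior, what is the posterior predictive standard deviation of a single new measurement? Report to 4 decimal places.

61.1890

For Normal data with known variance σ², a Normal(μ₀, σ₀²) prior on μ is conjugate. Posterior precision = 1/σ₀² + n/σ²; posterior mean is the precision-weighted average of μ₀ and x̄.
σ₀² = 57.31² = 3284.4361, σ² = 59.37² = 3524.7969; σ² + n·σ₀² = 3524.7969 + 15·3284.4361 = 52791.3384.
Posterior precision = 1/σ₀² + n/σ² = 1/3284.4361 + 15/3524.7969 = (σ² + n·σ₀²)/(σ₀²σ²) = 52791.3384/(3284.4361·3524.7969); posterior variance σₙ² = σ₀²σ²/(σ² + n·σ₀²) = 3284.4361·3524.7969/52791.3384 = 219.296774.
Predictive variance for one new observation = σₙ² + σ² = 3284.4361·3524.7969/52791.3384 + 3524.7969 = σ²·(σ₀² + 52791.3384)/52791.3384 = 3524.7969·56075.7745/52791.3384 = 3744.093674; SD = √(3524.7969·56075.7745/52791.3384) = 61.1890.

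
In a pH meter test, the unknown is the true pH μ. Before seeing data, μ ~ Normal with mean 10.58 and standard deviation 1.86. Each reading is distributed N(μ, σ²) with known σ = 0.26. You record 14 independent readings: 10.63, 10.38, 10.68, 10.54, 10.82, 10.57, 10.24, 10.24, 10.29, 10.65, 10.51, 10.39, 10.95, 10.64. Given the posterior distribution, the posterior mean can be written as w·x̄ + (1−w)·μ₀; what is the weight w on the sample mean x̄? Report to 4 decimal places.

0.9986

For Normal data with known variance σ², a Normal(μ₀, σ₀²) prior on μ is conjugate. Posterior precision = 1/σ₀² + n/σ²; posterior mean is the precision-weighted average of μ₀ and x̄.
σ₀² = 1.86² = 3.4596, σ² = 0.26² = 0.0676. Prior precision 1/σ₀² = 1/3.4596; data precision n/σ² = 14/0.0676.
w = (n/σ²)/(1/σ₀² + n/σ²) = n·σ₀²/(σ² + n·σ₀²) = 14·3.4596/(0.0676 + 14·3.4596) = 48.4344/48.502 = 0.9986.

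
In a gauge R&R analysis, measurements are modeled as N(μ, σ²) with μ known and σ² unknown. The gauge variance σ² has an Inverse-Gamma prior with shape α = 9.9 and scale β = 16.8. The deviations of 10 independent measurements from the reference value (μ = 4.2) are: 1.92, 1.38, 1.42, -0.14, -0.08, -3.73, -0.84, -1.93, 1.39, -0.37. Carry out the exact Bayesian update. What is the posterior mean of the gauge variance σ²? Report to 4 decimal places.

2.2175

With known mean μ and an Inverse-Gamma(α, β) prior on σ², the Normal likelihood is conjugate: posterior is Inv-Gamma(α + n/2, β + Σ(xᵢ−μ)²/2).
Σ(xᵢ−μ)² = (1.92)² + (1.38)² + (1.42)² + (-0.14)² + (-0.08)² + (-3.73)² + (-0.84)² + (-1.93)² + (1.39)² + (-0.37)² = 28.0456.
Posterior: Inv-Gamma(9.9 + 10/2, 16.8 + 28.0456/2) = Inv-Gamma(14.90, 30.82280).
E[σ²|data] = β/(α−1) = 30.82280/13.90 = 2.2175.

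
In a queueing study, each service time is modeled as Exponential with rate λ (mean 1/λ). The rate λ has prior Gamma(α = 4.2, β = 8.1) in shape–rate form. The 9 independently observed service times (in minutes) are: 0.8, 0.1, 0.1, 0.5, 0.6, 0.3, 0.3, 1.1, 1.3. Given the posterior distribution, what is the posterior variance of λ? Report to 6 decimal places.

0.075758

With a Gamma(shape α, rate β) prior on the exponential rate λ, the posterior after n observations with total T = Σxᵢ is Gamma(α+n, β+T).
Sum of observations T = 5.1 minutes; n = 9.
Posterior: Gamma(4.2+9, 8.1+5.1) = Gamma(13.2, 13.2).
Var = α/β² = 0.075758.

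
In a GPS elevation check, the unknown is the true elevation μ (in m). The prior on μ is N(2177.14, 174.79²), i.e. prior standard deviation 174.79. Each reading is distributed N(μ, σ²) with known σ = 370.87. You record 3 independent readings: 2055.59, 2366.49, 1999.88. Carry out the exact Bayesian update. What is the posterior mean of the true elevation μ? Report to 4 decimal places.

2162.5493

For Normal data with known variance σ², a Normal(μ₀, σ₀²) prior on μ is conjugate. Posterior precision = 1/σ₀² + n/σ²; posterior mean is the precision-weighted average of μ₀ and x̄.
Σxᵢ = 2055.59 + 2366.49 + 1999.88 = 6421.96, so n·x̄ = 6421.96.
σ₀² = 174.79² = 30551.5441, σ² = 370.87² = 137544.5569; σ² + n·σ₀² = 137544.5569 + 3·30551.5441 = 229199.1892.
Posterior mean = (μ₀/σ₀² + n·x̄/σ²)/(1/σ₀² + n/σ²) = (σ²·μ₀ + σ₀²·n·x̄)/(σ² + n·σ₀²) = (137544.5569·2177.14 + 30551.5441·6421.96)/229199.1892 = 495654550.757702/229199.1892 = 2162.5493.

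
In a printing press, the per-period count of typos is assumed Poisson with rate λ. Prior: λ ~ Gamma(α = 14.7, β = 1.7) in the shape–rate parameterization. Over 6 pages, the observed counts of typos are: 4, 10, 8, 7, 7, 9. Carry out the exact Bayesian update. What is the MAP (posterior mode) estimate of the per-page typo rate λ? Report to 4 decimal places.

7.6234

With a Gamma(shape α, rate β) prior, the Poisson likelihood is conjugate: the posterior is Gamma(α + ΣXᵢ, β + n).
Sum of counts S = 45 over n = 6 pages.
Posterior: Gamma(α+S, β+n) = Gamma(14.7+45, 1.7+6) = Gamma(59.7, 7.7).
Mode of Gamma(α,β) for α≥1 is (α−1)/β = 58.7/7.7 = 7.6234.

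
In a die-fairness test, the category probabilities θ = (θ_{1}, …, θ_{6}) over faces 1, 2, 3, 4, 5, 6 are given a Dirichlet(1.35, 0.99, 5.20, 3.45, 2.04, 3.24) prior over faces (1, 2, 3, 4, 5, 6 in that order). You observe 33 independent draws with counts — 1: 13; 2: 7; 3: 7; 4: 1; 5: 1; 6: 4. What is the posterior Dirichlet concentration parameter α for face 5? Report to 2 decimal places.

3.04

The Dirichlet prior is conjugate to the Multinomial likelihood: each posterior αⱼ = prior αⱼ + observed count nⱼ.
Posterior concentration: (14.35, 7.99, 12.20, 4.45, 3.04, 7.24), total = 49.27.
α_{5} = 2.04 + 1 = 3.04.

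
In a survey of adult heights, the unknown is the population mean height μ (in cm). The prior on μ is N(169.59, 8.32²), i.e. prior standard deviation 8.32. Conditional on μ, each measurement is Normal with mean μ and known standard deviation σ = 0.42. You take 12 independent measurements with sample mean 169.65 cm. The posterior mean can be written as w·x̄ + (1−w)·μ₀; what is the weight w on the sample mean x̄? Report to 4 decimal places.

For Normal data with known variance σ², a Normal(μ₀, σ₀²) prior on μ is conjugate. Posterior precision = 1/σ₀² + n/σ²; posterior mean is the precision-weighted average of μ₀ and x̄.
σ₀² = 8.32² = 69.2224, σ² = 0.42² = 0.1764. Prior precision 1/σ₀² = 1/69.2224; data precision n/σ² = 12/0.1764.
w = (n/σ²)/(1/σ₀² + n/σ²) = n·σ₀²/(σ² + n·σ₀²) = 12·69.2224/(0.1764 + 12·69.2224) = 830.6688/830.8452 = 0.9998.

0.9998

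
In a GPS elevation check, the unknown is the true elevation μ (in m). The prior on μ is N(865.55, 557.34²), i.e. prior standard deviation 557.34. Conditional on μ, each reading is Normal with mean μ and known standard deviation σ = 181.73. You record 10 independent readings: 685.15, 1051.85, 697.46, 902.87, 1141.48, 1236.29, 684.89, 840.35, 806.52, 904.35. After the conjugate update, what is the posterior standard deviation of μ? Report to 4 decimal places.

For Normal data with known variance σ², a Normal(μ₀, σ₀²) prior on μ is conjugate. Posterior precision = 1/σ₀² + n/σ²; posterior mean is the precision-weighted average of μ₀ and x̄.
σ₀² = 557.34² = 310627.8756, σ² = 181.73² = 33025.7929; σ² + n·σ₀² = 33025.7929 + 10·310627.8756 = 3139304.5489.
Posterior precision = 1/σ₀² + n/σ² = 1/310627.8756 + 10/33025.7929 = (σ² + n·σ₀²)/(σ₀²σ²) = 3139304.5489/(310627.8756·33025.7929); posterior variance σₙ² = σ₀²σ²/(σ² + n·σ₀²) = 310627.8756·33025.7929/3139304.5489 = 3267.835831.
Posterior SD = √σₙ² = √(310627.8756·33025.7929/3139304.5489) = 57.1650.

57.1650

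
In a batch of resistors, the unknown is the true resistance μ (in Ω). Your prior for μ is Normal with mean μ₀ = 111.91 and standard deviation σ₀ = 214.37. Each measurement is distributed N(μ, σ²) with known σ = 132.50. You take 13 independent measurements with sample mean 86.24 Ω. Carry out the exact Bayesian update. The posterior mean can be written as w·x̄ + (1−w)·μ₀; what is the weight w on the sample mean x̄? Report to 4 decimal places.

For Normal data with known variance σ², a Normal(μ₀, σ₀²) prior on μ is conjugate. Posterior precision = 1/σ₀² + n/σ²; posterior mean is the precision-weighted average of μ₀ and x̄.
σ₀² = 214.37² = 45954.4969, σ² = 132.50² = 17556.25. Prior precision 1/σ₀² = 1/45954.4969; data precision n/σ² = 13/17556.25.
w = (n/σ²)/(1/σ₀² + n/σ²) = n·σ₀²/(σ² + n·σ₀²) = 13·45954.4969/(17556.25 + 13·45954.4969) = 597408.4597/614964.7097 = 0.9715.

0.9715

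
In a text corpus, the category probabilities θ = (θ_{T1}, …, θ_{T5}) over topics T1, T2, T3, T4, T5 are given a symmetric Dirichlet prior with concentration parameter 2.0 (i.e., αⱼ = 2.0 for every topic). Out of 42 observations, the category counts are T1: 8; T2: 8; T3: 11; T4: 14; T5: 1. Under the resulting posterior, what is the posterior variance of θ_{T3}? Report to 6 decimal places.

The Dirichlet prior is conjugate to the Multinomial likelihood: each posterior αⱼ = prior αⱼ + observed count nⱼ.
Posterior concentration: (10.0, 10.0, 13.0, 16.0, 3.0), total = 52.0.
Var[θ_j] = α_j(Σα−α_j)/((Σα)²(Σα+1)) = 13.0·39.0/(52.0²·53.0) = 0.003538.

0.003538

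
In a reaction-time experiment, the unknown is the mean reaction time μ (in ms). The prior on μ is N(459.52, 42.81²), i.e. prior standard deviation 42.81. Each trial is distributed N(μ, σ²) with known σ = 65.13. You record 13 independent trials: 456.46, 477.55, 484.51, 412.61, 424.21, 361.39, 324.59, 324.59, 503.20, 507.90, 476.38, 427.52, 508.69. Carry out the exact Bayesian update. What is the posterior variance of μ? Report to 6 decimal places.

For Normal data with known variance σ², a Normal(μ₀, σ₀²) prior on μ is conjugate. Posterior precision = 1/σ₀² + n/σ²; posterior mean is the precision-weighted average of μ₀ and x̄.
σ₀² = 42.81² = 1832.6961, σ² = 65.13² = 4241.9169; σ² + n·σ₀² = 4241.9169 + 13·1832.6961 = 28066.9662.
Posterior precision = 1/σ₀² + n/σ² = 1/1832.6961 + 13/4241.9169 = (σ² + n·σ₀²)/(σ₀²σ²) = 28066.9662/(1832.6961·4241.9169); posterior variance σₙ² = σ₀²σ²/(σ² + n·σ₀²) = 1832.6961·4241.9169/28066.9662 = 276.985567.

276.985567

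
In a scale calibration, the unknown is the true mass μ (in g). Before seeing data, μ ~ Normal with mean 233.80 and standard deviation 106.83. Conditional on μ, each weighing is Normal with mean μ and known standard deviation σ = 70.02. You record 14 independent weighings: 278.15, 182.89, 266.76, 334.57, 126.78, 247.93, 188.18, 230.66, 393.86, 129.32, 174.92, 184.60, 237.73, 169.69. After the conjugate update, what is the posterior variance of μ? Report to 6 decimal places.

339.773978

For Normal data with known variance σ², a Normal(μ₀, σ₀²) prior on μ is conjugate. Posterior precision = 1/σ₀² + n/σ²; posterior mean is the precision-weighted average of μ₀ and x̄.
σ₀² = 106.83² = 11412.6489, σ² = 70.02² = 4902.8004; σ² + n·σ₀² = 4902.8004 + 14·11412.6489 = 164679.885.
Posterior precision = 1/σ₀² + n/σ² = 1/11412.6489 + 14/4902.8004 = (σ² + n·σ₀²)/(σ₀²σ²) = 164679.885/(11412.6489·4902.8004); posterior variance σₙ² = σ₀²σ²/(σ² + n·σ₀²) = 11412.6489·4902.8004/164679.885 = 339.773978.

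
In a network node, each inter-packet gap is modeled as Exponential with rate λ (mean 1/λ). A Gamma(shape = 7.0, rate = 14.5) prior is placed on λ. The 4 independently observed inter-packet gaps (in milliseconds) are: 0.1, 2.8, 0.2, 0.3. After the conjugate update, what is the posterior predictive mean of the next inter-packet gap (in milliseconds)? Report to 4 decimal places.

1.7900

With a Gamma(shape α, rate β) prior on the exponential rate λ, the posterior after n observations with total T = Σxᵢ is Gamma(α+n, β+T).
Sum of observations T = 3.4 milliseconds; n = 4.
Posterior: Gamma(7.0+4, 14.5+3.4) = Gamma(11.0, 17.9).
The predictive distribution for the next observation is Lomax; its mean is β/(α−1) = 17.9/10.0 = 1.7900.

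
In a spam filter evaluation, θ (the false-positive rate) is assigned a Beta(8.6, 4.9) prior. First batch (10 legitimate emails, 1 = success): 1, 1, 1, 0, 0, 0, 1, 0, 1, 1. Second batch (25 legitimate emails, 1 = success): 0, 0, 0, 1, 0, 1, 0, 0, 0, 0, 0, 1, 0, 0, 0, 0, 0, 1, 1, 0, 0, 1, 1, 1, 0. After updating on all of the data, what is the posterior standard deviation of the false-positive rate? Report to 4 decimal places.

The Beta prior is conjugate to a Binomial/Bernoulli likelihood; the update adds successes to α and failures to β.
After batch 1: Beta(8.6+6, 4.9+4) = Beta(14.6, 8.9).
After batch 2: Beta(14.6+8, 8.9+17) = Beta(22.6, 25.9).
Var = αβ/((α+β)²(α+β+1)) = 22.6·25.9/(48.5²·49.5) = 0.00502712; SD = √0.00502712 = 0.0709.

0.0709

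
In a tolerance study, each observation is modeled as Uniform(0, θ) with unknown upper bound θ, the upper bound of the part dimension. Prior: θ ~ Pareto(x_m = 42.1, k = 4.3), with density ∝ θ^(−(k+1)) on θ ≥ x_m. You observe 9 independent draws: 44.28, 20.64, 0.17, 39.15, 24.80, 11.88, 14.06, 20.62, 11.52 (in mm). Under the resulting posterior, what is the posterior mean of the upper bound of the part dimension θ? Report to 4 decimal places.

A Pareto(scale x_m, shape k) prior on the upper bound θ of Uniform(0, θ) is conjugate: posterior is Pareto(max(x_m, max xᵢ), k + n).
Sample maximum = 44.28; prior scale x_m = 42.1 → posterior scale = max = 44.28.
Posterior shape = 4.3 + 9 = 13.3.
E[θ|data] = k·x_m/(k−1) = 13.3·44.28/12.3 = 47.8800.

47.8800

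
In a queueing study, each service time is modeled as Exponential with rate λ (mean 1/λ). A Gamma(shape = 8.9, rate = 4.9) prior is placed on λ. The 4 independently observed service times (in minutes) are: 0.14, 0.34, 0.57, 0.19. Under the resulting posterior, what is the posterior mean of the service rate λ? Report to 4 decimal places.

With a Gamma(shape α, rate β) prior on the exponential rate λ, the posterior after n observations with total T = Σxᵢ is Gamma(α+n, β+T).
Sum of observations T = 1.24 minutes; n = 4.
Posterior: Gamma(8.9+4, 4.9+1.24) = Gamma(12.9, 6.14).
Posterior mean of λ = α/β = 12.9/6.14 = 2.1010.

2.1010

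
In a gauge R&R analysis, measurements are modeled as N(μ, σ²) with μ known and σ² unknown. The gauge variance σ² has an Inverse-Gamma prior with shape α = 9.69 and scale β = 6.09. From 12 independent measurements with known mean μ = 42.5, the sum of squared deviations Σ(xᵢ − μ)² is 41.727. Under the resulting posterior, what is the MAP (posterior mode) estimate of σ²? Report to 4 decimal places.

1.6149

With known mean μ and an Inverse-Gamma(α, β) prior on σ², the Normal likelihood is conjugate: posterior is Inv-Gamma(α + n/2, β + Σ(xᵢ−μ)²/2).
Posterior: Inv-Gamma(9.69 + 12/2, 6.09 + 41.727/2) = Inv-Gamma(15.69, 26.9535).
Mode = β/(α+1) = 26.9535/16.69 = 1.6149.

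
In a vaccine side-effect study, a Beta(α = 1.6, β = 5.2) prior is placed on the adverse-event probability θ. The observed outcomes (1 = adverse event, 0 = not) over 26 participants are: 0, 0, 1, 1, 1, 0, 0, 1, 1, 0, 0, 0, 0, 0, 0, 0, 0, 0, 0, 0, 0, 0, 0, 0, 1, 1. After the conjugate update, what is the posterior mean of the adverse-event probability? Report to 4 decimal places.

0.2622

The Beta prior is conjugate to a Binomial/Bernoulli likelihood; the update adds successes to α and failures to β.
Posterior: Beta(α+k, β+n−k) = Beta(1.6+7, 5.2+19) = Beta(8.6, 24.2).
Posterior mean = α/(α+β) = 8.6/32.8 = 0.2622.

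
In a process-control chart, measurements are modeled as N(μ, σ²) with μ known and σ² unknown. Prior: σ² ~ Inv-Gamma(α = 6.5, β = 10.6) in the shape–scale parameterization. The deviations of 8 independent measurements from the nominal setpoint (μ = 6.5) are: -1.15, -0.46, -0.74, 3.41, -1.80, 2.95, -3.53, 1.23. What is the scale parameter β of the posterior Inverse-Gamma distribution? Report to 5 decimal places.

With known mean μ and an Inverse-Gamma(α, β) prior on σ², the Normal likelihood is conjugate: posterior is Inv-Gamma(α + n/2, β + Σ(xᵢ−μ)²/2).
Σ(xᵢ−μ)² = (-1.15)² + (-0.46)² + (-0.74)² + (3.41)² + (-1.80)² + (2.95)² + (-3.53)² + (1.23)² = 39.6261.
Posterior: Inv-Gamma(6.5 + 8/2, 10.6 + 39.6261/2) = Inv-Gamma(10.50, 30.41305).
Posterior β = 30.41305.

30.41305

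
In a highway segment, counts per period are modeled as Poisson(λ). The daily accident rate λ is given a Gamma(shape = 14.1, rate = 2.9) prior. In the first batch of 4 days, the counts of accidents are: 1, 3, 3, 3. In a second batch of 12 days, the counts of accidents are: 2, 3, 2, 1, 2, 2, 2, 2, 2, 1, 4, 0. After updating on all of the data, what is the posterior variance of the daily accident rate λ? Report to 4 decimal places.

0.1319

With a Gamma(shape α, rate β) prior, the Poisson likelihood is conjugate: the posterior is Gamma(α + ΣXᵢ, β + n).
Batch 1: sum of counts S = 10 over n = 4 days.
After batch 1: Gamma(α+S, β+n) = Gamma(14.1+10, 2.9+4) = Gamma(24.1, 6.9).
Batch 2: sum of counts S = 23 over n = 12 days.
After batch 2: Gamma(α+S, β+n) = Gamma(24.1+23, 6.9+12) = Gamma(47.1, 18.9).
Var = α/β² = 47.1/18.9² = 0.1319.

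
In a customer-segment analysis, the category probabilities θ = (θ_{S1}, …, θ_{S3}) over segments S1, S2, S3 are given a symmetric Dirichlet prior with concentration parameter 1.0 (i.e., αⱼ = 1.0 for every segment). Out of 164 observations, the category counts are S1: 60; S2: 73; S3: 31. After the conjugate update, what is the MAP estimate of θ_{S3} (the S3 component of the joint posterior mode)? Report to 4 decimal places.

0.1890

The Dirichlet prior is conjugate to the Multinomial likelihood: each posterior αⱼ = prior αⱼ + observed count nⱼ.
Posterior concentration: (61.0, 74.0, 32.0), total = 167.0.
Joint mode component: (α_{S3}−1)/(Σα−K) = 31.0/164.0 = 0.1890.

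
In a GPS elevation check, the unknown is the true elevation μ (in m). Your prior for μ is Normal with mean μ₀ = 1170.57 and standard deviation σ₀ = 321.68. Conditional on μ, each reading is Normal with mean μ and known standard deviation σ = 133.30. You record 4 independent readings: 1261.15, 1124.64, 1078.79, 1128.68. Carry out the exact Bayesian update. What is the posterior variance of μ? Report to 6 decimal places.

For Normal data with known variance σ², a Normal(μ₀, σ₀²) prior on μ is conjugate. Posterior precision = 1/σ₀² + n/σ²; posterior mean is the precision-weighted average of μ₀ and x̄.
σ₀² = 321.68² = 103478.0224, σ² = 133.30² = 17768.89; σ² + n·σ₀² = 17768.89 + 4·103478.0224 = 431680.9796.
Posterior precision = 1/σ₀² + n/σ² = 1/103478.0224 + 4/17768.89 = (σ² + n·σ₀²)/(σ₀²σ²) = 431680.9796/(103478.0224·17768.89); posterior variance σₙ² = σ₀²σ²/(σ² + n·σ₀²) = 103478.0224·17768.89/431680.9796 = 4259.371351.

4259.371351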